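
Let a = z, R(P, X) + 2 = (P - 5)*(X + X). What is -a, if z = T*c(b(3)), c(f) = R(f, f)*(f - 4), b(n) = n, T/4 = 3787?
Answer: -212072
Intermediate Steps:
T = 15148 (T = 4*3787 = 15148)
R(P, X) = -2 + 2*X*(-5 + P) (R(P, X) = -2 + (P - 5)*(X + X) = -2 + (-5 + P)*(2*X) = -2 + 2*X*(-5 + P))
c(f) = (-4 + f)*(-2 - 10*f + 2*f**2) (c(f) = (-2 - 10*f + 2*f*f)*(f - 4) = (-2 - 10*f + 2*f**2)*(-4 + f) = (-4 + f)*(-2 - 10*f + 2*f**2))
z = 212072 (z = 15148*(-2*(-4 + 3)*(1 - 1*3**2 + 5*3)) = 15148*(-2*(-1)*(1 - 1*9 + 15)) = 15148*(-2*(-1)*(1 - 9 + 15)) = 15148*(-2*(-1)*7) = 15148*14 = 212072)
a = 212072
-a = -1*212072 = -212072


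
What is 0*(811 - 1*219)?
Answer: 0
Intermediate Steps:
0*(811 - 1*219) = 0*(811 - 219) = 0*592 = 0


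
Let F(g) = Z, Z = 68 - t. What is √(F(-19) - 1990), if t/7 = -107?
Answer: I*√1173 ≈ 34.249*I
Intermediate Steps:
t = -749 (t = 7*(-107) = -749)
Z = 817 (Z = 68 - 1*(-749) = 68 + 749 = 817)
F(g) = 817
√(F(-19) - 1990) = √(817 - 1990) = √(-1173) = I*√1173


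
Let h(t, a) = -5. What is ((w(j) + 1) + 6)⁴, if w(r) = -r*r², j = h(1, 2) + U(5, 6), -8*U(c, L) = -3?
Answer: 8653317483382404561/68719476736 ≈ 1.2592e+8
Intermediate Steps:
U(c, L) = 3/8 (U(c, L) = -⅛*(-3) = 3/8)
j = -37/8 (j = -5 + 3/8 = -37/8 ≈ -4.6250)
w(r) = -r³
((w(j) + 1) + 6)⁴ = ((-(-37/8)³ + 1) + 6)⁴ = ((-1*(-50653/512) + 1) + 6)⁴ = ((50653/512 + 1) + 6)⁴ = (51165/512 + 6)⁴ = (54237/512)⁴ = 8653317483382404561/68719476736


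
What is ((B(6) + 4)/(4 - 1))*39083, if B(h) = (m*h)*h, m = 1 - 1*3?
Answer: -2657644/3 ≈ -8.8588e+5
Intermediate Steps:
m = -2 (m = 1 - 3 = -2)
B(h) = -2*h**2 (B(h) = (-2*h)*h = -2*h**2)
((B(6) + 4)/(4 - 1))*39083 = ((-2*6**2 + 4)/(4 - 1))*39083 = ((-2*36 + 4)/3)*39083 = ((-72 + 4)*(1/3))*39083 = -68*1/3*39083 = -68/3*39083 = -2657644/3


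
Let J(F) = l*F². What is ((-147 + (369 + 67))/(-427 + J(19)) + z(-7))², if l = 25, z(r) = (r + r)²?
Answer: 2840900137009/73925604 ≈ 38429.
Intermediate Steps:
z(r) = 4*r² (z(r) = (2*r)² = 4*r²)
J(F) = 25*F²
((-147 + (369 + 67))/(-427 + J(19)) + z(-7))² = ((-147 + (369 + 67))/(-427 + 25*19²) + 4*(-7)²)² = ((-147 + 436)/(-427 + 25*361) + 4*49)² = (289/(-427 + 9025) + 196)² = (289/8598 + 196)² = (1685497/8598)² = 2840900137009/73925604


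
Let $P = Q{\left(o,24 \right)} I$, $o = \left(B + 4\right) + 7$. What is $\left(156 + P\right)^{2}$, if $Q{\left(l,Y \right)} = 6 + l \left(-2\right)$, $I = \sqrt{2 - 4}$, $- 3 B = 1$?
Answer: $\frac{214792}{9} - 4784 i \sqrt{2} \approx 23866.0 - 6765.6 i$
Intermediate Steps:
$B = - \frac{1}{3}$ ($B = \left(- \frac{1}{3}\right) 1 = - \frac{1}{3} \approx -0.33333$)
$I = i \sqrt{2}$ ($I = \sqrt{-2} = i \sqrt{2} \approx 1.4142 i$)
$o = \frac{32}{3}$ ($o = \left(- \frac{1}{3} + 4\right) + 7 = \frac{11}{3} + 7 = \frac{32}{3} \approx 10.667$)
$Q{\left(l,Y \right)} = 6 - 2 l$
$P = - \frac{46 i \sqrt{2}}{3}$ ($P = \left(6 - \frac{64}{3}\right) i \sqrt{2} = - \frac{46 i \sqrt{2}}{3} \approx - 21.685 i$)
$\left(156 + P\right)^{2} = \left(156 - \frac{46 i \sqrt{2}}{3}\right)^{2}$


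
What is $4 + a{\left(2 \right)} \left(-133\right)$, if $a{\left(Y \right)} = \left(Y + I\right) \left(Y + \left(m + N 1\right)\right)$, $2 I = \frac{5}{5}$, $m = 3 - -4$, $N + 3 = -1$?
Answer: $- \frac{3317}{2} \approx -1658.5$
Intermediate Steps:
$N = -4$ ($N = -3 - 1 = -4$)
$m = 7$ ($m = 3 + 4 = 7$)
$I = \frac{1}{2}$ ($I = \frac{5 \cdot \frac{1}{5}}{2} = \frac{1}{2} \cdot 1 = \frac{1}{2} \approx 0.5$)
$a{\left(Y \right)} = \left(\frac{1}{2} + Y\right) \left(3 + Y\right)$ ($a{\left(Y \right)} = \left(Y + \frac{1}{2}\right) \left(Y + \left(7 - 4\right)\right) = \left(\frac{1}{2} + Y\right) \left(Y + \left(7 - 4\right)\right) = \left(\frac{1}{2} + Y\right) \left(Y + 3\right) = \left(\frac{1}{2} + Y\right) \left(3 + Y\right)$)
$4 + a{\left(2 \right)} \left(-133\right) = 4 + \left(\frac{3}{2} + 2^{2} + \frac{7}{2} \cdot 2\right) \left(-133\right) = 4 + \left(\frac{3}{2} + 4 + 7\right) \left(-133\right) = 4 + \frac{25}{2} \left(-133\right) = 4 - \frac{3325}{2} = - \frac{3317}{2}$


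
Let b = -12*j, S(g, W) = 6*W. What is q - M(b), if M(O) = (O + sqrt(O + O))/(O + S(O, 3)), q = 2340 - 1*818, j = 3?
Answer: 1520 + I*sqrt(2)/3 ≈ 1520.0 + 0.4714*I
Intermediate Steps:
b = -36 (b = -12*3 = -36)
q = 1522 (q = 2340 - 818 = 1522)
M(O) = (O + sqrt(2)*sqrt(O))/(18 + O) (M(O) = (O + sqrt(O + O))/(O + 6*3) = (O + sqrt(2*O))/(O + 18) = (O + sqrt(2)*sqrt(O))/(18 + O))
q - M(b) = 1522 - (-36 + sqrt(2)*sqrt(-36))/(18 - 36) = 1522 - (-36 + sqrt(2)*(6*I))/(-18) = 1522 - (-1)*(-36 + 6*I*sqrt(2))/18 = 1522 - (2 - I*sqrt(2)/3) = 1522 + (-2 + I*sqrt(2)/3) = 1520 + I*sqrt(2)/3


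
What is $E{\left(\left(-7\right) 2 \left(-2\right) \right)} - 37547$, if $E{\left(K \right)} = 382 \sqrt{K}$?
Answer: $-37547 + 764 \sqrt{7} \approx -35526.0$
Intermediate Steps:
$E{\left(\left(-7\right) 2 \left(-2\right) \right)} - 37547 = 382 \sqrt{\left(-7\right) 2 \left(-2\right)} - 37547 = 382 \sqrt{\left(-14\right) \left(-2\right)} - 37547 = 382 \sqrt{28} - 37547 = 382 \cdot 2 \sqrt{7} - 37547 = 764 \sqrt{7} - 37547 = -37547 + 764 \sqrt{7}$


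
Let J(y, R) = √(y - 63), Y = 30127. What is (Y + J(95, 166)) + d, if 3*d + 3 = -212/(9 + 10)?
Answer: 1716970/57 + 4*√2 ≈ 30128.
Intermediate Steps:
d = -269/57 (d = -1 + (-212/(9 + 10))/3 = -1 + (-212/19)/3 = -1 + (-212*1/19)/3 = -1 + (⅓)*(-212/19) = -1 - 212/57 = -269/57 ≈ -4.7193)
J(y, R) = √(-63 + y)
(Y + J(95, 166)) + d = (30127 + √(-63 + 95)) - 269/57 = (30127 + √32) - 269/57 = (30127 + 4*√2) - 269/57 = 1716970/57 + 4*√2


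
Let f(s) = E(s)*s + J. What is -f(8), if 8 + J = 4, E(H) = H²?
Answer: -508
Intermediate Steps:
J = -4 (J = -8 + 4 = -4)
f(s) = -4 + s³ (f(s) = s²*s - 4 = s³ - 4 = -4 + s³)
-f(8) = -(-4 + 8³) = -(-4 + 512) = -1*508 = -508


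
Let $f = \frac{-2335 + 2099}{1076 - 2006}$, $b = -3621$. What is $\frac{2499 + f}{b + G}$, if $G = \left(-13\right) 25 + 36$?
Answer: $- \frac{1162153}{1818150} \approx -0.6392$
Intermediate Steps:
$f = \frac{118}{465}$ ($f = - \frac{236}{-930} = \left(-236\right) \left(- \frac{1}{930}\right) = \frac{118}{465} \approx 0.25376$)
$G = -289$ ($G = -325 + 36 = -289$)
$\frac{2499 + f}{b + G} = \frac{2499 + \frac{118}{465}}{-3621 - 289} = \frac{1162153}{465 \left(-3910\right)} = \frac{1162153}{465} \left(- \frac{1}{3910}\right) = - \frac{1162153}{1818150}$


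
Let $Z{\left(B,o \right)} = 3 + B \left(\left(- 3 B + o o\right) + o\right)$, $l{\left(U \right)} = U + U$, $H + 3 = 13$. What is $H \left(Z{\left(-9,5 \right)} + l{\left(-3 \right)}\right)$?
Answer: $-5160$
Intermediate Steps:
$H = 10$ ($H = -3 + 13 = 10$)
$l{\left(U \right)} = 2 U$
$Z{\left(B,o \right)} = 3 + B \left(o + o^{2} - 3 B\right)$ ($Z{\left(B,o \right)} = 3 + B \left(\left(- 3 B + o^{2}\right) + o\right) = 3 + B \left(\left(o^{2} - 3 B\right) + o\right) = 3 + B \left(o + o^{2} - 3 B\right)$)
$H \left(Z{\left(-9,5 \right)} + l{\left(-3 \right)}\right) = 10 \left(\left(3 - 3 \left(-9\right)^{2} - 45 - 9 \cdot 5^{2}\right) + 2 \left(-3\right)\right) = 10 \left(\left(3 - 243 - 45 - 225\right) - 6\right) = 10 \left(-510 - 6\right) = 10 \left(-516\right) = -5160$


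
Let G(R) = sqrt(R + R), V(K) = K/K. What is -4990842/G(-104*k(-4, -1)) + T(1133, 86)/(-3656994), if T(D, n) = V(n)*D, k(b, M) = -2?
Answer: -103/332454 - 2495421*sqrt(26)/52 ≈ -2.4470e+5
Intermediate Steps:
V(K) = 1
T(D, n) = D (T(D, n) = 1*D = D)
G(R) = sqrt(2)*sqrt(R) (G(R) = sqrt(2*R) = sqrt(2)*sqrt(R))
-4990842/G(-104*k(-4, -1)) + T(1133, 86)/(-3656994) = -4990842*sqrt(26)/104 + 1133/(-3656994) = -4990842*sqrt(26)/104 + 1133*(-1/3656994) = -4990842*sqrt(26)/104 - 103/332454 = -2495421*sqrt(26)/52 - 103/332454 = -103/332454 - 2495421*sqrt(26)/52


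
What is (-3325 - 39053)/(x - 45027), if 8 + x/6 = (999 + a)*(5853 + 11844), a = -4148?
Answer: 14126/111470731 ≈ 0.00012672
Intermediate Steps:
x = -334367166 (x = -48 + 6*((999 - 4148)*(5853 + 11844)) = -48 + 6*(-3149*17697) = -48 + 6*(-55727853) = -48 - 334367118 = -334367166)
(-3325 - 39053)/(x - 45027) = (-3325 - 39053)/(-334367166 - 45027) = -42378/(-334412193) = -42378*(-1/334412193) = 14126/111470731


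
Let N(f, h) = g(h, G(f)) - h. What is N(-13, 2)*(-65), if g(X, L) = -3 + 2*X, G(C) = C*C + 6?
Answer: 65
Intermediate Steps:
G(C) = 6 + C**2 (G(C) = C**2 + 6 = 6 + C**2)
N(f, h) = -3 + h (N(f, h) = (-3 + 2*h) - h = -3 + h)
N(-13, 2)*(-65) = (-3 + 2)*(-65) = -1*(-65) = 65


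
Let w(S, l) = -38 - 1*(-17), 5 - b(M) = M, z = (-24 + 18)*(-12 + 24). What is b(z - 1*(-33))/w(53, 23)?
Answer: -44/21 ≈ -2.0952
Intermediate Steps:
z = -72 (z = -6*12 = -72)
b(M) = 5 - M
w(S, l) = -21 (w(S, l) = -38 + 17 = -21)
b(z - 1*(-33))/w(53, 23) = (5 - (-72 - 1*(-33)))/(-21) = (5 - (-72 + 33))*(-1/21) = (5 - 1*(-39))*(-1/21) = (5 + 39)*(-1/21) = 44*(-1/21) = -44/21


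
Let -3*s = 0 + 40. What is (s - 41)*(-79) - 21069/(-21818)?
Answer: 281013593/65454 ≈ 4293.3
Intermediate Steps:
s = -40/3 (s = -(0 + 40)/3 = -⅓*40 = -40/3 ≈ -13.333)
(s - 41)*(-79) - 21069/(-21818) = (-40/3 - 41)*(-79) - 21069/(-21818) = -163/3*(-79) - 21069*(-1)/21818 = 12877/3 - 1*(-21069/21818) = 12877/3 + 21069/21818 = 281013593/65454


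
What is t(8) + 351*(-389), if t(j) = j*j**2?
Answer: -136027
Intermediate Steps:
t(j) = j**3
t(8) + 351*(-389) = 8**3 + 351*(-389) = 512 - 136539 = -136027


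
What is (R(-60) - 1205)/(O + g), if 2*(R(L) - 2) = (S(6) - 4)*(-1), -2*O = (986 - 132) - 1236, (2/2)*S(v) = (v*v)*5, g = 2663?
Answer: -1291/2854 ≈ -0.45235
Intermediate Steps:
S(v) = 5*v² (S(v) = (v*v)*5 = v²*5 = 5*v²)
O = 191 (O = -((986 - 132) - 1236)/2 = -(854 - 1236)/2 = -½*(-382) = 191)
R(L) = -86 (R(L) = 2 + ((5*6² - 4)*(-1))/2 = 2 + ((5*36 - 4)*(-1))/2 = 2 + ((180 - 4)*(-1))/2 = 2 + (176*(-1))/2 = 2 + (½)*(-176) = 2 - 88 = -86)
(R(-60) - 1205)/(O + g) = (-86 - 1205)/(191 + 2663) = -1291/2854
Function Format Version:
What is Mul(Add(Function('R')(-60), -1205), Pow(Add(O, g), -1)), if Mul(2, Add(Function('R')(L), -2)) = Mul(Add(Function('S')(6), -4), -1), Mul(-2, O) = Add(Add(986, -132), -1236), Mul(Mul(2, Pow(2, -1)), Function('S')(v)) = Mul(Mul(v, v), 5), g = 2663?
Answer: Rational(-1291, 2854) ≈ -0.45235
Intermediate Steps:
Function('S')(v) = Mul(5, Pow(v, 2)) (Function('S')(v) = Mul(Mul(v, v), 5) = Mul(Pow(v, 2), 5) = Mul(5, Pow(v, 2)))
O = 191 (O = Mul(Rational(-1, 2), Add(Add(986, -132), -1236)) = Mul(Rational(-1, 2), Add(854, -1236)) = Mul(Rational(-1, 2), -382) = 191)
Function('R')(L) = -86 (Function('R')(L) = Add(2, Mul(Rational(1, 2), Mul(Add(Mul(5, Pow(6, 2)), -4), -1))) = Add(2, Mul(Rational(1, 2), Mul(Add(Mul(5, 36), -4), -1))) = Add(2, Mul(Rational(1, 2), Mul(Add(180, -4), -1))) = Add(2, Mul(Rational(1, 2), Mul(176, -1))) = Add(2, Mul(Rational(1, 2), -176)) = Add(2, -88) = -86)
Mul(Add(Function('R')(-60), -1205), Pow(Add(O, g), -1)) = Mul(Add(-86, -1205), Pow(Add(191, 2663), -1)) = Mul(-1291, Pow(2854, -1)) = Mul(-1291, Rational(1, 2854)) = Rational(-1291, 2854)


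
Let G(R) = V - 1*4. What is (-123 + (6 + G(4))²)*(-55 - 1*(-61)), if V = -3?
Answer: -732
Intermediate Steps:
G(R) = -7 (G(R) = -3 - 1*4 = -3 - 4 = -7)
(-123 + (6 + G(4))²)*(-55 - 1*(-61)) = (-123 + (6 - 7)²)*(-55 - 1*(-61)) = (-123 + (-1)²)*(-55 + 61) = (-123 + 1)*6 = -122*6 = -732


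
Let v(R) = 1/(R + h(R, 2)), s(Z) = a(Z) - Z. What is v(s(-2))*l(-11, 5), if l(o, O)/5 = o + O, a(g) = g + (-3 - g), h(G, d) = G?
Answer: 15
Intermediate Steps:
a(g) = -3
l(o, O) = 5*O + 5*o (l(o, O) = 5*(o + O) = 5*(O + o) = 5*O + 5*o)
s(Z) = -3 - Z
v(R) = 1/(2*R) (v(R) = 1/(R + R) = 1/(2*R))
v(s(-2))*l(-11, 5) = (1/(2*(-3 - 1*(-2))))*(5*5 + 5*(-11)) = (1/(2*(-3 + 2)))*(25 - 55) = ((½)/(-1))*(-30) = ((½)*(-1))*(-30) = -½*(-30) = 15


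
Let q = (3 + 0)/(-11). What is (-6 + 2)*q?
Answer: 12/11 ≈ 1.0909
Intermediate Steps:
q = -3/11 (q = 3*(-1/11) = -3/11 ≈ -0.27273)
(-6 + 2)*q = (-6 + 2)*(-3/11) = -4*(-3/11) = 12/11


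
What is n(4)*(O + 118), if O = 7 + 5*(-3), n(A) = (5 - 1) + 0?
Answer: 440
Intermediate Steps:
n(A) = 4 (n(A) = 4 + 0 = 4)
O = -8 (O = 7 - 15 = -8)
n(4)*(O + 118) = 4*(-8 + 118) = 4*110 = 440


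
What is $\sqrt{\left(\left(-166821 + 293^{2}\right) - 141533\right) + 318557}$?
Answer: $2 \sqrt{24013} \approx 309.92$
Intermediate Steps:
$\sqrt{\left(\left(-166821 + 293^{2}\right) - 141533\right) + 318557} = \sqrt{\left(\left(-166821 + 85849\right) - 141533\right) + 318557} = \sqrt{\left(-80972 - 141533\right) + 318557} = \sqrt{-222505 + 318557} = \sqrt{96052} = 2 \sqrt{24013}$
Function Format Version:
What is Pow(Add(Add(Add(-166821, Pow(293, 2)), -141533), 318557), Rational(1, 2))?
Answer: Mul(2, Pow(24013, Rational(1, 2))) ≈ 309.92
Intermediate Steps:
Pow(Add(Add(Add(-166821, Pow(293, 2)), -141533), 318557), Rational(1, 2)) = Pow(Add(Add(Add(-166821, 85849), -141533), 318557), Rational(1, 2)) = Pow(Add(Add(-80972, -141533), 318557), Rational(1, 2)) = Pow(Add(-222505, 318557), Rational(1, 2)) = Pow(96052, Rational(1, 2)) = Mul(2, Pow(24013, Rational(1, 2)))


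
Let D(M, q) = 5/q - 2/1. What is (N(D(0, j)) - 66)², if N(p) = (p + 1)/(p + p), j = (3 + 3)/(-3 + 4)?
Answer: 851929/196 ≈ 4346.6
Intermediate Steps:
j = 6 (j = 6/1 = 6*1 = 6)
D(M, q) = -2 + 5/q (D(M, q) = 5/q - 2*1 = 5/q - 2 = -2 + 5/q)
N(p) = (1 + p)/(2*p) (N(p) = (1 + p)/((2*p)) = (1 + p)*(1/(2*p)) = (1 + p)/(2*p))
(N(D(0, j)) - 66)² = ((1 + (-2 + 5/6))/(2*(-2 + 5/6)) - 66)² = ((1 + (-2 + 5*(⅙)))/(2*(-2 + 5*(⅙))) - 66)² = ((1 + (-2 + ⅚))/(2*(-2 + ⅚)) - 66)² = ((1 - 7/6)/(2*(-7/6)) - 66)² = ((½)*(-6/7)*(-⅙) - 66)² = (1/14 - 66)² = (-923/14)² = 851929/196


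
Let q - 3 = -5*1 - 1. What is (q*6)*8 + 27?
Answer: -117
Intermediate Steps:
q = -3 (q = 3 + (-5*1 - 1) = 3 + (-5 - 1) = 3 - 6 = -3)
(q*6)*8 + 27 = -3*6*8 + 27 = -18*8 + 27 = -144 + 27 = -117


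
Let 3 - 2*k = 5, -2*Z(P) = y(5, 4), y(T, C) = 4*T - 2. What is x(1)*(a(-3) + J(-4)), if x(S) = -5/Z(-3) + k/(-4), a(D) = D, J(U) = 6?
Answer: 29/12 ≈ 2.4167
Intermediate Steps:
y(T, C) = -2 + 4*T
Z(P) = -9 (Z(P) = -(-2 + 4*5)/2 = -(-2 + 20)/2 = -½*18 = -9)
k = -1 (k = 3/2 - ½*5 = 3/2 - 5/2 = -1)
x(S) = 29/36 (x(S) = -5/(-9) - 1/(-4) = -5*(-⅑) - 1*(-¼) = 5/9 + ¼ = 29/36)
x(1)*(a(-3) + J(-4)) = 29*(-3 + 6)/36 = (29/36)*3 = 29/12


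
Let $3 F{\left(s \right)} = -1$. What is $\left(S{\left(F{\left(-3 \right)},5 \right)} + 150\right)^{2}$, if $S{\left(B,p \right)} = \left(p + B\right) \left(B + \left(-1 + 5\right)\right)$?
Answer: $\frac{2262016}{81} \approx 27926.0$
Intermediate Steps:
$F{\left(s \right)} = - \frac{1}{3}$ ($F{\left(s \right)} = \frac{1}{3} \left(-1\right) = - \frac{1}{3}$)
$S{\left(B,p \right)} = \left(4 + B\right) \left(B + p\right)$ ($S{\left(B,p \right)} = \left(B + p\right) \left(B + 4\right) = \left(B + p\right) \left(4 + B\right) = \left(4 + B\right) \left(B + p\right)$)
$\left(S{\left(F{\left(-3 \right)},5 \right)} + 150\right)^{2} = \left(\left(\left(- \frac{1}{3}\right)^{2} + 4 \left(- \frac{1}{3}\right) + 4 \cdot 5 - \frac{5}{3}\right) + 150\right)^{2} = \left(\left(\frac{1}{9} - \frac{4}{3} + 20 - \frac{5}{3}\right) + 150\right)^{2} = \left(\frac{154}{9} + 150\right)^{2} = \left(\frac{1504}{9}\right)^{2} = \frac{2262016}{81}$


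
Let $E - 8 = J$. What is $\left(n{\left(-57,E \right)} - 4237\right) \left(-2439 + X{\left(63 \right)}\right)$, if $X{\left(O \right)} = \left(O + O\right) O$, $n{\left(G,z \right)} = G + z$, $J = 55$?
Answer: $-23266269$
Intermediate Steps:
$E = 63$ ($E = 8 + 55 = 63$)
$X{\left(O \right)} = 2 O^{2}$ ($X{\left(O \right)} = 2 O O = 2 O^{2}$)
$\left(n{\left(-57,E \right)} - 4237\right) \left(-2439 + X{\left(63 \right)}\right) = \left(\left(-57 + 63\right) - 4237\right) \left(-2439 + 2 \cdot 63^{2}\right) = \left(6 - 4237\right) \left(-2439 + 2 \cdot 3969\right) = - 4231 \left(-2439 + 7938\right) = \left(-4231\right) 5499 = -23266269$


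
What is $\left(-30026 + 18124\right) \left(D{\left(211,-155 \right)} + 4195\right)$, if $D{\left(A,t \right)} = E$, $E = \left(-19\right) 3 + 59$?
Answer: $-49952694$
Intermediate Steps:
$E = 2$ ($E = -57 + 59 = 2$)
$D{\left(A,t \right)} = 2$
$\left(-30026 + 18124\right) \left(D{\left(211,-155 \right)} + 4195\right) = \left(-30026 + 18124\right) \left(2 + 4195\right) = \left(-11902\right) 4197 = -49952694$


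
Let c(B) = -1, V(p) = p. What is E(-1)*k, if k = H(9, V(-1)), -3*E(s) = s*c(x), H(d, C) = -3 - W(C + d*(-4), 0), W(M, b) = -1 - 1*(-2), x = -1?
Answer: 4/3 ≈ 1.3333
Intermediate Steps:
W(M, b) = 1 (W(M, b) = -1 + 2 = 1)
H(d, C) = -4 (H(d, C) = -3 - 1*1 = -3 - 1 = -4)
E(s) = s/3 (E(s) = -s*(-1)/3 = -(-1)*s/3 = s/3)
k = -4
E(-1)*k = ((⅓)*(-1))*(-4) = -⅓*(-4) = 4/3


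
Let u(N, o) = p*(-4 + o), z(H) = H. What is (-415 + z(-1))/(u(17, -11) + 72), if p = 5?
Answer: 416/3 ≈ 138.67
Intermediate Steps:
u(N, o) = -20 + 5*o (u(N, o) = 5*(-4 + o) = -20 + 5*o)
(-415 + z(-1))/(u(17, -11) + 72) = (-415 - 1)/((-20 + 5*(-11)) + 72) = -416/((-20 - 55) + 72) = -416/(-75 + 72) = -416/(-3) = -1/3*(-416) = 416/3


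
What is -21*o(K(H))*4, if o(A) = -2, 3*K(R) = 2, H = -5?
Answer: 168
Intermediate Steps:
K(R) = ⅔ (K(R) = (⅓)*2 = ⅔)
-21*o(K(H))*4 = -21*(-2)*4 = 42*4 = 168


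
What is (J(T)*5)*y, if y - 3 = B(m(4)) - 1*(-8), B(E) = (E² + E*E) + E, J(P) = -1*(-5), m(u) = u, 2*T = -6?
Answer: 1175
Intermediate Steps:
T = -3 (T = (½)*(-6) = -3)
J(P) = 5
B(E) = E + 2*E² (B(E) = (E² + E²) + E = 2*E² + E = E + 2*E²)
y = 47 (y = 3 + (4*(1 + 2*4) - 1*(-8)) = 3 + (4*(1 + 8) + 8) = 3 + (4*9 + 8) = 3 + (36 + 8) = 3 + 44 = 47)
(J(T)*5)*y = (5*5)*47 = 25*47 = 1175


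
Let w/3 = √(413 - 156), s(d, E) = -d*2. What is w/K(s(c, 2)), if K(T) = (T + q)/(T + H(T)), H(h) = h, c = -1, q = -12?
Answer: -6*√257/5 ≈ -19.237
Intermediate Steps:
s(d, E) = -2*d
w = 3*√257 (w = 3*√(413 - 156) = 3*√257 ≈ 48.094)
K(T) = (-12 + T)/(2*T) (K(T) = (T - 12)/(T + T) = (-12 + T)/((2*T)) = (-12 + T)*(1/(2*T)) = (-12 + T)/(2*T))
w/K(s(c, 2)) = (3*√257)/(((-12 - 2*(-1))/(2*((-2*(-1)))))) = (3*√257)/(((½)*(-12 + 2)/2)) = (3*√257)/(((½)*(½)*(-10))) = (3*√257)/(-5/2) = (3*√257)*(-⅖) = -6*√257/5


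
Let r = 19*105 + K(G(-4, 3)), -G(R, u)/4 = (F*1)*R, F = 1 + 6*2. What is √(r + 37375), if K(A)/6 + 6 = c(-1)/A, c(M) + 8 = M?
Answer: √106358434/52 ≈ 198.33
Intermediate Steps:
c(M) = -8 + M
F = 13 (F = 1 + 12 = 13)
G(R, u) = -52*R (G(R, u) = -4*13*1*R = -52*R)
K(A) = -36 - 54/A (K(A) = -36 + 6*((-8 - 1)/A) = -36 + 6*(-9/A) = -36 - 54/A)
r = 203709/104 (r = 19*105 + (-36 - 54/((-52*(-4)))) = 1995 + (-36 - 54/208) = 1995 + (-36 - 54*1/208) = 1995 + (-36 - 27/104) = 1995 - 3771/104 = 203709/104 ≈ 1958.7)
√(r + 37375) = √(203709/104 + 37375) = √(4090709/104) = √106358434/52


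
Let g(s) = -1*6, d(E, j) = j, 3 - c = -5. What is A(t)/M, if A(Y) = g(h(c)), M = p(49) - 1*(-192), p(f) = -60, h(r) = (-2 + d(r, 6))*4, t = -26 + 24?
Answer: -1/22 ≈ -0.045455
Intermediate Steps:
c = 8 (c = 3 - 1*(-5) = 3 + 5 = 8)
t = -2
h(r) = 16 (h(r) = (-2 + 6)*4 = 4*4 = 16)
g(s) = -6
M = 132 (M = -60 - 1*(-192) = -60 + 192 = 132)
A(Y) = -6
A(t)/M = -6/132 = -6*1/132 = -1/22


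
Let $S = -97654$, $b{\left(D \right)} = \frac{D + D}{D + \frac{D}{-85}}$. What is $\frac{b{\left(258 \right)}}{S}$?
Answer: $- \frac{85}{4101468} \approx -2.0724 \cdot 10^{-5}$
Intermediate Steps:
$b{\left(D \right)} = \frac{85}{42}$ ($b{\left(D \right)} = \frac{2 D}{D + D \left(- \frac{1}{85}\right)} = \frac{2 D}{D - \frac{D}{85}} = \frac{2 D}{\frac{84}{85} D} = 2 D \frac{85}{84 D} = \frac{85}{42}$)
$\frac{b{\left(258 \right)}}{S} = \frac{85}{42 \left(-97654\right)} = \frac{85}{42} \left(- \frac{1}{97654}\right) = - \frac{85}{4101468}$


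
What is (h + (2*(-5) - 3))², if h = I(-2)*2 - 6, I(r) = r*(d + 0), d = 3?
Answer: 961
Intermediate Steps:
I(r) = 3*r (I(r) = r*(3 + 0) = r*3 = 3*r)
h = -18 (h = (3*(-2))*2 - 6 = -6*2 - 6 = -12 - 6 = -18)
(h + (2*(-5) - 3))² = (-18 + (2*(-5) - 3))² = (-18 + (-10 - 3))² = (-18 - 13)² = (-31)² = 961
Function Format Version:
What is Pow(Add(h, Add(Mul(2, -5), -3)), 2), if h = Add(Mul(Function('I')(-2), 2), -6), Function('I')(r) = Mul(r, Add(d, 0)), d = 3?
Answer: 961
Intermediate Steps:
Function('I')(r) = Mul(3, r) (Function('I')(r) = Mul(r, Add(3, 0)) = Mul(r, 3) = Mul(3, r))
h = -18 (h = Add(Mul(Mul(3, -2), 2), -6) = Add(Mul(-6, 2), -6) = Add(-12, -6) = -18)
Pow(Add(h, Add(Mul(2, -5), -3)), 2) = Pow(Add(-18, Add(Mul(2, -5), -3)), 2) = Pow(Add(-18, Add(-10, -3)), 2) = Pow(Add(-18, -13), 2) = Pow(-31, 2) = 961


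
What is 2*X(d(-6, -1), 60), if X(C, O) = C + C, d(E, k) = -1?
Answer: -4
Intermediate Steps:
X(C, O) = 2*C
2*X(d(-6, -1), 60) = 2*(2*(-1)) = 2*(-2) = -4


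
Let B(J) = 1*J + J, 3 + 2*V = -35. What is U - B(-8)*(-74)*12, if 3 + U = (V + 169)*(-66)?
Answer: -24111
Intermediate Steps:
V = -19 (V = -3/2 + (½)*(-35) = -3/2 - 35/2 = -19)
B(J) = 2*J (B(J) = J + J = 2*J)
U = -9903 (U = -3 + (-19 + 169)*(-66) = -3 + 150*(-66) = -3 - 9900 = -9903)
U - B(-8)*(-74)*12 = -9903 - (2*(-8))*(-74)*12 = -9903 - (-16*(-74))*12 = -9903 - 1184*12 = -9903 - 1*14208 = -9903 - 14208 = -24111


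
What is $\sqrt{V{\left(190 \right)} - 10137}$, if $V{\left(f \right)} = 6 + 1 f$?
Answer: $i \sqrt{9941} \approx 99.705 i$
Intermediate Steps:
$V{\left(f \right)} = 6 + f$
$\sqrt{V{\left(190 \right)} - 10137} = \sqrt{\left(6 + 190\right) - 10137} = \sqrt{196 - 10137} = \sqrt{-9941} = i \sqrt{9941}$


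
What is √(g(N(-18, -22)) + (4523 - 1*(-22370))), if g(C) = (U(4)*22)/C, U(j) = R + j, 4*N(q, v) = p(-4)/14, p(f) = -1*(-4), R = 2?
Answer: √28741 ≈ 169.53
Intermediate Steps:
p(f) = 4
N(q, v) = 1/14 (N(q, v) = (4/14)/4 = (4*(1/14))/4 = (¼)*(2/7) = 1/14)
U(j) = 2 + j
g(C) = 132/C (g(C) = ((2 + 4)*22)/C = (6*22)/C = 132/C)
√(g(N(-18, -22)) + (4523 - 1*(-22370))) = √(132/(1/14) + (4523 - 1*(-22370))) = √(132*14 + (4523 + 22370)) = √(1848 + 26893) = √28741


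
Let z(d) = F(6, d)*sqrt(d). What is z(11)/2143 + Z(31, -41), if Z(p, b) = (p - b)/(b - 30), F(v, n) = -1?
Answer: -72/71 - sqrt(11)/2143 ≈ -1.0156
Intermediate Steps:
z(d) = -sqrt(d)
Z(p, b) = (p - b)/(-30 + b)
z(11)/2143 + Z(31, -41) = -sqrt(11)/2143 + (31 - 1*(-41))/(-30 - 41) = -sqrt(11)*(1/2143) + (31 + 41)/(-71) = -sqrt(11)/2143 - 1/71*72 = -sqrt(11)/2143 - 72/71 = -72/71 - sqrt(11)/2143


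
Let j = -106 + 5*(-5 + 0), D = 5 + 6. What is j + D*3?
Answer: -98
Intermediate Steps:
D = 11
j = -131 (j = -106 + 5*(-5) = -106 - 25 = -131)
j + D*3 = -131 + 11*3 = -131 + 33 = -98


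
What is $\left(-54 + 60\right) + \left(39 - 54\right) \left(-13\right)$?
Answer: $201$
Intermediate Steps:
$\left(-54 + 60\right) + \left(39 - 54\right) \left(-13\right) = 6 - -195 = 6 + 195 = 201$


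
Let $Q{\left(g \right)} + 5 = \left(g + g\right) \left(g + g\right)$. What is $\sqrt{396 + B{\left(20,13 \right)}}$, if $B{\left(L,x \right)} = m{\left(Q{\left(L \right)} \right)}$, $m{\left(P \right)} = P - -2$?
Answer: $\sqrt{1993} \approx 44.643$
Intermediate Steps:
$Q{\left(g \right)} = -5 + 4 g^{2}$ ($Q{\left(g \right)} = -5 + \left(g + g\right) \left(g + g\right) = -5 + 2 g 2 g = -5 + 4 g^{2}$)
$m{\left(P \right)} = 2 + P$ ($m{\left(P \right)} = P + 2 = 2 + P$)
$B{\left(L,x \right)} = -3 + 4 L^{2}$ ($B{\left(L,x \right)} = 2 + \left(-5 + 4 L^{2}\right) = -3 + 4 L^{2}$)
$\sqrt{396 + B{\left(20,13 \right)}} = \sqrt{396 - \left(3 - 4 \cdot 20^{2}\right)} = \sqrt{396 + \left(-3 + 4 \cdot 400\right)} = \sqrt{396 + \left(-3 + 1600\right)} = \sqrt{396 + 1597} = \sqrt{1993}$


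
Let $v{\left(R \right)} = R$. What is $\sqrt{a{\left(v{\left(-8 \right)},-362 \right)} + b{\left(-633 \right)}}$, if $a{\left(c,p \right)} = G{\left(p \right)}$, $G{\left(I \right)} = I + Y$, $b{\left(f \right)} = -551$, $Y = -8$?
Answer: $i \sqrt{921} \approx 30.348 i$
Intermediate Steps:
$G{\left(I \right)} = -8 + I$ ($G{\left(I \right)} = I - 8 = -8 + I$)
$a{\left(c,p \right)} = -8 + p$
$\sqrt{a{\left(v{\left(-8 \right)},-362 \right)} + b{\left(-633 \right)}} = \sqrt{\left(-8 - 362\right) - 551} = \sqrt{-370 - 551} = \sqrt{-921} = i \sqrt{921}$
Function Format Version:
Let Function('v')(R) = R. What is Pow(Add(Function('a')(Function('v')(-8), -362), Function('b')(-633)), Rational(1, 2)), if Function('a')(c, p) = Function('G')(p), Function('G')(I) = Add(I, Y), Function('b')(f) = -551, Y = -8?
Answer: Mul(I, Pow(921, Rational(1, 2))) ≈ Mul(30.348, I)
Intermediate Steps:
Function('G')(I) = Add(-8, I) (Function('G')(I) = Add(I, -8) = Add(-8, I))
Function('a')(c, p) = Add(-8, p)
Pow(Add(Function('a')(Function('v')(-8), -362), Function('b')(-633)), Rational(1, 2)) = Pow(Add(Add(-8, -362), -551), Rational(1, 2)) = Pow(Add(-370, -551), Rational(1, 2)) = Pow(-921, Rational(1, 2)) = Mul(I, Pow(921, Rational(1, 2)))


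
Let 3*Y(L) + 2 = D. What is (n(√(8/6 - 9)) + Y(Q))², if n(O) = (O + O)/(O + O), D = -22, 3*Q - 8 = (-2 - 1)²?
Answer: 49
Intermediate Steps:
Q = 17/3 (Q = 8/3 + (-2 - 1)²/3 = 8/3 + (⅓)*(-3)² = 8/3 + (⅓)*9 = 8/3 + 3 = 17/3 ≈ 5.6667)
Y(L) = -8 (Y(L) = -⅔ + (⅓)*(-22) = -⅔ - 22/3 = -8)
n(O) = 1 (n(O) = (2*O)/((2*O)) = (2*O)*(1/(2*O)) = 1)
(n(√(8/6 - 9)) + Y(Q))² = (1 - 8)² = (-7)² = 49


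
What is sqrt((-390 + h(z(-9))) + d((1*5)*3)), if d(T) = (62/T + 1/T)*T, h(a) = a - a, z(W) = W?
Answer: I*sqrt(327) ≈ 18.083*I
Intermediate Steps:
h(a) = 0
d(T) = 63 (d(T) = (62/T + 1/T)*T = (63/T)*T = 63)
sqrt((-390 + h(z(-9))) + d((1*5)*3)) = sqrt((-390 + 0) + 63) = sqrt(-390 + 63) = sqrt(-327) = I*sqrt(327)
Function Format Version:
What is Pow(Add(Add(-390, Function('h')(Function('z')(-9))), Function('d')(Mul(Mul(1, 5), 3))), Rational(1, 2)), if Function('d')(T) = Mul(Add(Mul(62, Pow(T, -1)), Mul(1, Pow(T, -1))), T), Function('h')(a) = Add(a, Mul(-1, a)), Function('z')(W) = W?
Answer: Mul(I, Pow(327, Rational(1, 2))) ≈ Mul(18.083, I)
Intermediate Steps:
Function('h')(a) = 0
Function('d')(T) = 63 (Function('d')(T) = Mul(Add(Mul(62, Pow(T, -1)), Pow(T, -1)), T) = Mul(Mul(63, Pow(T, -1)), T) = 63)
Pow(Add(Add(-390, Function('h')(Function('z')(-9))), Function('d')(Mul(Mul(1, 5), 3))), Rational(1, 2)) = Pow(Add(Add(-390, 0), 63), Rational(1, 2)) = Pow(Add(-390, 63), Rational(1, 2)) = Pow(-327, Rational(1, 2)) = Mul(I, Pow(327, Rational(1, 2)))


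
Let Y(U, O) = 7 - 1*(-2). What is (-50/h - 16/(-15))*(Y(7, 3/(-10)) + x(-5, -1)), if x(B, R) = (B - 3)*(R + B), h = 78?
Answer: 1577/65 ≈ 24.262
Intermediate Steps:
x(B, R) = (-3 + B)*(B + R)
Y(U, O) = 9 (Y(U, O) = 7 + 2 = 9)
(-50/h - 16/(-15))*(Y(7, 3/(-10)) + x(-5, -1)) = (-50/78 - 16/(-15))*(9 + ((-5)² - 3*(-5) - 3*(-1) - 5*(-1))) = (-50*1/78 - 16*(-1/15))*(9 + (25 + 15 + 3 + 5)) = (-25/39 + 16/15)*(9 + 48) = (83/195)*57 = 1577/65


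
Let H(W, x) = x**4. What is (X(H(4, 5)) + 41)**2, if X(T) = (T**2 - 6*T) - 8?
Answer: 149697800464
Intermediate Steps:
X(T) = -8 + T**2 - 6*T
(X(H(4, 5)) + 41)**2 = ((-8 + (5**4)**2 - 6*5**4) + 41)**2 = ((-8 + 625**2 - 6*625) + 41)**2 = ((-8 + 390625 - 3750) + 41)**2 = (386867 + 41)**2 = 386908**2 = 149697800464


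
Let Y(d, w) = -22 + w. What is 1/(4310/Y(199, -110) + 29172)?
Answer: 66/1923197 ≈ 3.4318e-5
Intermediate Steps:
1/(4310/Y(199, -110) + 29172) = 1/(4310/(-22 - 110) + 29172) = 1/(4310/(-132) + 29172) = 1/(4310*(-1/132) + 29172) = 1/(-2155/66 + 29172) = 1/(1923197/66) = 66/1923197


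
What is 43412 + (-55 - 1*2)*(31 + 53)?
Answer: 38624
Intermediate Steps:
43412 + (-55 - 1*2)*(31 + 53) = 43412 + (-55 - 2)*84 = 43412 - 57*84 = 43412 - 4788 = 38624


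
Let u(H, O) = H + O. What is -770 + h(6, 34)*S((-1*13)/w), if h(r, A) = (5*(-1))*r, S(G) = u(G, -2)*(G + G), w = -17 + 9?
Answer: -11735/16 ≈ -733.44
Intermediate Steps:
w = -8
S(G) = 2*G*(-2 + G) (S(G) = (G - 2)*(G + G) = (-2 + G)*(2*G) = 2*G*(-2 + G))
h(r, A) = -5*r
-770 + h(6, 34)*S((-1*13)/w) = -770 + (-5*6)*(2*(-1*13/(-8))*(-2 - 1*13/(-8))) = -770 - 60*(-13*(-⅛))*(-2 - 13*(-⅛)) = -770 - 60*13*(-2 + 13/8)/8 = -770 - 60*13*(-3)/(8*8) = -770 - 30*(-39/32) = -770 + 585/16 = -11735/16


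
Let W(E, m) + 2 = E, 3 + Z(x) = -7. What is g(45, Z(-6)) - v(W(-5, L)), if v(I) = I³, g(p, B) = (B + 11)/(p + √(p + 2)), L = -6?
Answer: 678499/1978 - √47/1978 ≈ 343.02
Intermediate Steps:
Z(x) = -10 (Z(x) = -3 - 7 = -10)
W(E, m) = -2 + E
g(p, B) = (11 + B)/(p + √(2 + p))
g(45, Z(-6)) - v(W(-5, L)) = (11 - 10)/(45 + √(2 + 45)) - (-2 - 5)³ = 1/(45 + √47) - 1*(-7)³ = 1/(45 + √47) - 1*(-343) = 1/(45 + √47) + 343 = 343 + 1/(45 + √47)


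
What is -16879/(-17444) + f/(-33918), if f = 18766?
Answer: 122573909/295832796 ≈ 0.41434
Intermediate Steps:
-16879/(-17444) + f/(-33918) = -16879/(-17444) + 18766/(-33918) = -16879*(-1/17444) + 18766*(-1/33918) = 16879/17444 - 9383/16959 = 122573909/295832796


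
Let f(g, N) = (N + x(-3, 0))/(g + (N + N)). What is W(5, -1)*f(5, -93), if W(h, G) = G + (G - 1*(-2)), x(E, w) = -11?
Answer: 0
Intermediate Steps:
W(h, G) = 2 + 2*G (W(h, G) = G + (G + 2) = G + (2 + G) = 2 + 2*G)
f(g, N) = (-11 + N)/(g + 2*N) (f(g, N) = (N - 11)/(g + (N + N)) = (-11 + N)/(g + 2*N))
W(5, -1)*f(5, -93) = (2 + 2*(-1))*((-11 - 93)/(5 + 2*(-93))) = (2 - 2)*(-104/(5 - 186)) = 0*(-104/(-181)) = 0*(-1/181*(-104)) = 0*(104/181) = 0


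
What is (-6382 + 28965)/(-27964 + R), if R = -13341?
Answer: -2053/3755 ≈ -0.54674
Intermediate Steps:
(-6382 + 28965)/(-27964 + R) = (-6382 + 28965)/(-27964 - 13341) = 22583/(-41305) = 22583*(-1/41305) = -2053/3755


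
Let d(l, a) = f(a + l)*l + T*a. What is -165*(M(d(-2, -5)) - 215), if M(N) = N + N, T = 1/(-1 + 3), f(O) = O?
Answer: 31680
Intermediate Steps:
T = 1/2 ≈ 0.50000
d(l, a) = a/2 + l*(a + l) (d(l, a) = (a + l)*l + a/2 = l*(a + l) + a/2 = a/2 + l*(a + l))
M(N) = 2*N
-165*(M(d(-2, -5)) - 215) = -165*(2*((1/2)*(-5) - 2*(-5 - 2)) - 215) = -165*(2*(-5/2 - 2*(-7)) - 215) = -165*(2*(-5/2 + 14) - 215) = -165*(2*(23/2) - 215) = -165*(23 - 215) = -165*(-192) = 31680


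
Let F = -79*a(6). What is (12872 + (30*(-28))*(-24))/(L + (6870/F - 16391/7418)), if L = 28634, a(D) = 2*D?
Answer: 9678739352/8387306127 ≈ 1.1540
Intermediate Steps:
F = -948 (F = -158*6 = -79*12 = -948)
(12872 + (30*(-28))*(-24))/(L + (6870/F - 16391/7418)) = (12872 + (30*(-28))*(-24))/(28634 + (6870/(-948) - 16391/7418)) = (12872 - 840*(-24))/(28634 + (6870*(-1/948) - 16391*1/7418)) = (12872 + 20160)/(28634 + (-1145/158 - 16391/7418)) = 33032/(28634 - 2770847/293011) = 33032/(8387306127/293011) = 33032*(293011/8387306127) = 9678739352/8387306127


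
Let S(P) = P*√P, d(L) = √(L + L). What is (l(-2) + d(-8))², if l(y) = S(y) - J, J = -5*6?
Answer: 4*(15 + 2*I - I*√2)² ≈ 898.63 + 70.294*I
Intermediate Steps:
J = -30
d(L) = √2*√L (d(L) = √(2*L) = √2*√L)
S(P) = P^(3/2)
l(y) = 30 + y^(3/2) (l(y) = y^(3/2) - 1*(-30) = y^(3/2) + 30 = 30 + y^(3/2))
(l(-2) + d(-8))² = ((30 + (-2)^(3/2)) + √2*√(-8))² = ((30 - 2*I*√2) + √2*(2*I*√2))² = ((30 - 2*I*√2) + 4*I)² = (30 + 4*I - 2*I*√2)²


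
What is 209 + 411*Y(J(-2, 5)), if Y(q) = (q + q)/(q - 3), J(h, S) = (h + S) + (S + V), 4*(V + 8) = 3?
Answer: -65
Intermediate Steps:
V = -29/4 (V = -8 + (¼)*3 = -8 + ¾ = -29/4 ≈ -7.2500)
J(h, S) = -29/4 + h + 2*S (J(h, S) = (h + S) + (S - 29/4) = (S + h) + (-29/4 + S) = -29/4 + h + 2*S)
Y(q) = 2*q/(-3 + q) (Y(q) = (2*q)/(-3 + q) = 2*q/(-3 + q))
209 + 411*Y(J(-2, 5)) = 209 + 411*(2*(-29/4 - 2 + 2*5)/(-3 + (-29/4 - 2 + 2*5))) = 209 + 411*(2*(-29/4 - 2 + 10)/(-3 + (-29/4 - 2 + 10))) = 209 + 411*(2*(¾)/(-3 + ¾)) = 209 + 411*(2*(¾)/(-9/4)) = 209 + 411*(2*(¾)*(-4/9)) = 209 + 411*(-⅔) = 209 - 274 = -65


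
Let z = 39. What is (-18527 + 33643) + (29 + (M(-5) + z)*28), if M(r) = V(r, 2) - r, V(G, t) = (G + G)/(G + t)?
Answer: 49411/3 ≈ 16470.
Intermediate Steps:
V(G, t) = 2*G/(G + t) (V(G, t) = (2*G)/(G + t) = 2*G/(G + t))
M(r) = -r + 2*r/(2 + r) (M(r) = 2*r/(r + 2) - r = 2*r/(2 + r) - r = -r + 2*r/(2 + r))
(-18527 + 33643) + (29 + (M(-5) + z)*28) = (-18527 + 33643) + (29 + (-1*(-5)²/(2 - 5) + 39)*28) = 15116 + (29 + (-1*25/(-3) + 39)*28) = 15116 + (29 + (-1*25*(-⅓) + 39)*28) = 15116 + (29 + (25/3 + 39)*28) = 15116 + (29 + (142/3)*28) = 15116 + (29 + 3976/3) = 15116 + 4063/3 = 49411/3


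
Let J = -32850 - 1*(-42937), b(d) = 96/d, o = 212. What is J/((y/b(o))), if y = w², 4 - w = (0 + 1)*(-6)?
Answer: 60522/1325 ≈ 45.677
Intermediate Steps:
w = 10 (w = 4 - (0 + 1)*(-6) = 4 - (-6) = 4 - 1*(-6) = 4 + 6 = 10)
y = 100 (y = 10² = 100)
J = 10087 (J = -32850 + 42937 = 10087)
J/((y/b(o))) = 10087/((100/((96/212)))) = 10087/((100/((96*(1/212))))) = 10087/((100/(24/53))) = 10087/((100*(53/24))) = 10087/(1325/6) = 10087*(6/1325) = 60522/1325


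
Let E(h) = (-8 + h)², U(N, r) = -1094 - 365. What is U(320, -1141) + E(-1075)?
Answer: 1171430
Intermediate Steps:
U(N, r) = -1459
U(320, -1141) + E(-1075) = -1459 + (-8 - 1075)² = -1459 + (-1083)² = -1459 + 1172889 = 1171430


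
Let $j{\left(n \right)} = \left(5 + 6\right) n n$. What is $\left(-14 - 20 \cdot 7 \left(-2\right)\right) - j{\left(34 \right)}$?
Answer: $-12450$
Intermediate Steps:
$j{\left(n \right)} = 11 n^{2}$ ($j{\left(n \right)} = 11 n n = 11 n^{2}$)
$\left(-14 - 20 \cdot 7 \left(-2\right)\right) - j{\left(34 \right)} = \left(-14 - 20 \cdot 7 \left(-2\right)\right) - 11 \cdot 34^{2} = \left(-14 - -280\right) - 11 \cdot 1156 = \left(-14 + 280\right) - 12716 = 266 - 12716 = -12450$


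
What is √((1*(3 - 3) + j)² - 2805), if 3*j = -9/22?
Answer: I*√1357611/22 ≈ 52.962*I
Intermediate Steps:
j = -3/22 (j = (-9/22)/3 = (-9*1/22)/3 = (⅓)*(-9/22) = -3/22 ≈ -0.13636)
√((1*(3 - 3) + j)² - 2805) = √((1*(3 - 3) - 3/22)² - 2805) = √((1*0 - 3/22)² - 2805) = √((0 - 3/22)² - 2805) = √((-3/22)² - 2805) = √(9/484 - 2805) = √(-1357611/484) = I*√1357611/22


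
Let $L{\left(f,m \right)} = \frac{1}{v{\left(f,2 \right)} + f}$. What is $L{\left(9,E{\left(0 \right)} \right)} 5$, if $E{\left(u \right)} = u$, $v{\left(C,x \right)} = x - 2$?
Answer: $\frac{5}{9} \approx 0.55556$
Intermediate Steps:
$v{\left(C,x \right)} = -2 + x$ ($v{\left(C,x \right)} = x - 2 = -2 + x$)
$L{\left(f,m \right)} = \frac{1}{f}$ ($L{\left(f,m \right)} = \frac{1}{\left(-2 + 2\right) + f} = \frac{1}{0 + f} = \frac{1}{f}$)
$L{\left(9,E{\left(0 \right)} \right)} 5 = \frac{1}{9} \cdot 5 = \frac{5}{9}$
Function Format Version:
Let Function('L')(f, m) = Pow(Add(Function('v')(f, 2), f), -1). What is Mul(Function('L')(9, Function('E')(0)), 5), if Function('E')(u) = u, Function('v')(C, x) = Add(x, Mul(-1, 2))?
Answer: Rational(5, 9) ≈ 0.55556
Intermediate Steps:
Function('v')(C, x) = Add(-2, x) (Function('v')(C, x) = Add(x, -2) = Add(-2, x))
Function('L')(f, m) = Pow(f, -1) (Function('L')(f, m) = Pow(Add(Add(-2, 2), f), -1) = Pow(Add(0, f), -1) = Pow(f, -1))
Mul(Function('L')(9, Function('E')(0)), 5) = Mul(Pow(9, -1), 5) = Mul(Rational(1, 9), 5) = Rational(5, 9)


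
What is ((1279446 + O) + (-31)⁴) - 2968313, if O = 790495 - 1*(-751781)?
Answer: 776930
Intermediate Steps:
O = 1542276 (O = 790495 + 751781 = 1542276)
((1279446 + O) + (-31)⁴) - 2968313 = ((1279446 + 1542276) + (-31)⁴) - 2968313 = (2821722 + 923521) - 2968313 = 3745243 - 2968313 = 776930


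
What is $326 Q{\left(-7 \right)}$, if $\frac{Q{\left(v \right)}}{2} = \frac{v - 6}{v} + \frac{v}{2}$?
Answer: $- \frac{7498}{7} \approx -1071.1$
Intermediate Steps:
$Q{\left(v \right)} = v + \frac{2 \left(-6 + v\right)}{v}$ ($Q{\left(v \right)} = 2 \left(\frac{v - 6}{v} + \frac{v}{2}\right) = 2 \left(\frac{v - 6}{v} + v \frac{1}{2}\right) = 2 \left(\frac{-6 + v}{v} + \frac{v}{2}\right) = 2 \left(\frac{v}{2} + \frac{-6 + v}{v}\right) = v + \frac{2 \left(-6 + v\right)}{v}$)
$326 Q{\left(-7 \right)} = 326 \left(2 - 7 - \frac{12}{-7}\right) = 326 \left(2 - 7 - - \frac{12}{7}\right) = 326 \left(2 - 7 + \frac{12}{7}\right) = 326 \left(- \frac{23}{7}\right) = - \frac{7498}{7}$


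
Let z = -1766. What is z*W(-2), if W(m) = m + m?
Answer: 7064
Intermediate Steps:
W(m) = 2*m
z*W(-2) = -3532*(-2) = -1766*(-4) = 7064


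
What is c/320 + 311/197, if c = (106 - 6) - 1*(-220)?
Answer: 508/197 ≈ 2.5787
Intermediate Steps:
c = 320 (c = 100 + 220 = 320)
c/320 + 311/197 = 320/320 + 311/197 = 320*(1/320) + 311*(1/197) = 1 + 311/197 = 508/197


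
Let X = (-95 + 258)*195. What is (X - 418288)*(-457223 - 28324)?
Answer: 187665372141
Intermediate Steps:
X = 31785 (X = 163*195 = 31785)
(X - 418288)*(-457223 - 28324) = (31785 - 418288)*(-457223 - 28324) = -386503*(-485547) = 187665372141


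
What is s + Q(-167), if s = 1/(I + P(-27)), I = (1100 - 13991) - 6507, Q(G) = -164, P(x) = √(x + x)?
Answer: -10285057085/62713743 - I*√6/125427486 ≈ -164.0 - 1.9529e-8*I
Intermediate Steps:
P(x) = √2*√x (P(x) = √(2*x) = √2*√x)
I = -19398 (I = -12891 - 6507 = -19398)
s = 1/(-19398 + 3*I*√6) (s = 1/(-19398 + √2*√(-27)) = 1/(-19398 + √2*(3*I*√3)) = 1/(-19398 + 3*I*√6) ≈ -5.1552e-5 - 1.95e-8*I)
s + Q(-167) = (-3233/62713743 - I*√6/125427486) - 164 = -10285057085/62713743 - I*√6/125427486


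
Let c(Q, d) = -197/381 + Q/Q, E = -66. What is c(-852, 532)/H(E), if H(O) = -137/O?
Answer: 4048/17399 ≈ 0.23266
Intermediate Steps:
c(Q, d) = 184/381 (c(Q, d) = -197*1/381 + 1 = -197/381 + 1 = 184/381)
c(-852, 532)/H(E) = 184/(381*((-137/(-66)))) = 184/(381*((-137*(-1/66)))) = 184/(381*(137/66)) = (184/381)*(66/137) = 4048/17399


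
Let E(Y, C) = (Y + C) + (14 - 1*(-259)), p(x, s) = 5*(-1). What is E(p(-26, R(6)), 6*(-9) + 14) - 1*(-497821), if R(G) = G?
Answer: 498049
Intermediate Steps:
p(x, s) = -5
E(Y, C) = 273 + C + Y (E(Y, C) = (C + Y) + (14 + 259) = (C + Y) + 273 = 273 + C + Y)
E(p(-26, R(6)), 6*(-9) + 14) - 1*(-497821) = (273 + (6*(-9) + 14) - 5) - 1*(-497821) = (273 + (-54 + 14) - 5) + 497821 = (273 - 40 - 5) + 497821 = 228 + 497821 = 498049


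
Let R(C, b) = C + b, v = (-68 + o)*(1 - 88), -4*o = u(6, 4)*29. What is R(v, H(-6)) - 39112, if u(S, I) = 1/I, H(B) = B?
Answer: -528709/16 ≈ -33044.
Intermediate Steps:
o = -29/16 (o = -29/(4*4) = -29/16 ≈ -1.8125)
v = 97179/16 (v = (-68 - 29/16)*(1 - 88) = -1117/16*(-87) = 97179/16 ≈ 6073.7)
R(v, H(-6)) - 39112 = (97179/16 - 6) - 39112 = 97083/16 - 39112 = -528709/16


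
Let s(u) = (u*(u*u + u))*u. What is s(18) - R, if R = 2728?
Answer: 108080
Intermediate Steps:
s(u) = u²*(u + u²) (s(u) = (u*(u² + u))*u = (u*(u + u²))*u = u²*(u + u²))
s(18) - R = 18³*(1 + 18) - 1*2728 = 5832*19 - 2728 = 110808 - 2728 = 108080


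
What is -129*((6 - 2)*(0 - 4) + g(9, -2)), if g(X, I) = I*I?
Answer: 1548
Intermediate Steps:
g(X, I) = I**2
-129*((6 - 2)*(0 - 4) + g(9, -2)) = -129*((6 - 2)*(0 - 4) + (-2)**2) = -129*(4*(-4) + 4) = -129*(-16 + 4) = -129*(-12) = 1548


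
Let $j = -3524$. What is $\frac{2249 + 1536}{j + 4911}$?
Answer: $\frac{3785}{1387} \approx 2.7289$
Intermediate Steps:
$\frac{2249 + 1536}{j + 4911} = \frac{2249 + 1536}{-3524 + 4911} = \frac{3785}{1387}$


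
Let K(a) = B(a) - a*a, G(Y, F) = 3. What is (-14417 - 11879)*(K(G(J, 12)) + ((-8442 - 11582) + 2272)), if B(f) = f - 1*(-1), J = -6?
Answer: 466938072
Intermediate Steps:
B(f) = 1 + f (B(f) = f + 1 = 1 + f)
K(a) = 1 + a - a² (K(a) = (1 + a) - a*a = (1 + a) - a² = 1 + a - a²)
(-14417 - 11879)*(K(G(J, 12)) + ((-8442 - 11582) + 2272)) = (-14417 - 11879)*((1 + 3 - 1*3²) + ((-8442 - 11582) + 2272)) = -26296*((1 + 3 - 1*9) + (-20024 + 2272)) = -26296*((1 + 3 - 9) - 17752) = -26296*(-5 - 17752) = -26296*(-17757) = 466938072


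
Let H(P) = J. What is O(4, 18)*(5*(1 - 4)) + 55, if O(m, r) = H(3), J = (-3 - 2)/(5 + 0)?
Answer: 70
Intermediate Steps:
J = -1 (J = -5/5 = -5*1/5 = -1)
H(P) = -1
O(m, r) = -1
O(4, 18)*(5*(1 - 4)) + 55 = -5*(1 - 4) + 55 = -5*(-3) + 55 = -1*(-15) + 55 = 15 + 55 = 70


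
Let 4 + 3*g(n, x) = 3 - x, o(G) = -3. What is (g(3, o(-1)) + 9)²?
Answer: 841/9 ≈ 93.444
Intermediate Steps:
g(n, x) = -⅓ - x/3 (g(n, x) = -4/3 + (3 - x)/3 = -4/3 + (1 - x/3) = -⅓ - x/3)
(g(3, o(-1)) + 9)² = ((-⅓ - ⅓*(-3)) + 9)² = ((-⅓ + 1) + 9)² = (⅔ + 9)² = (29/3)² = 841/9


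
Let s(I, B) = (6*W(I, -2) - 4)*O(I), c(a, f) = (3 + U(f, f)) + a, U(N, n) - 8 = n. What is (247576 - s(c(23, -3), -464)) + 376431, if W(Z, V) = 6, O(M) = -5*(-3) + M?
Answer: 622535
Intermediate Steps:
U(N, n) = 8 + n
O(M) = 15 + M
c(a, f) = 11 + a + f (c(a, f) = (3 + (8 + f)) + a = (11 + f) + a = 11 + a + f)
s(I, B) = 480 + 32*I (s(I, B) = (6*6 - 4)*(15 + I) = (36 - 4)*(15 + I) = 32*(15 + I) = 480 + 32*I)
(247576 - s(c(23, -3), -464)) + 376431 = (247576 - (480 + 32*(11 + 23 - 3))) + 376431 = (247576 - (480 + 32*31)) + 376431 = (247576 - (480 + 992)) + 376431 = (247576 - 1*1472) + 376431 = (247576 - 1472) + 376431 = 246104 + 376431 = 622535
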